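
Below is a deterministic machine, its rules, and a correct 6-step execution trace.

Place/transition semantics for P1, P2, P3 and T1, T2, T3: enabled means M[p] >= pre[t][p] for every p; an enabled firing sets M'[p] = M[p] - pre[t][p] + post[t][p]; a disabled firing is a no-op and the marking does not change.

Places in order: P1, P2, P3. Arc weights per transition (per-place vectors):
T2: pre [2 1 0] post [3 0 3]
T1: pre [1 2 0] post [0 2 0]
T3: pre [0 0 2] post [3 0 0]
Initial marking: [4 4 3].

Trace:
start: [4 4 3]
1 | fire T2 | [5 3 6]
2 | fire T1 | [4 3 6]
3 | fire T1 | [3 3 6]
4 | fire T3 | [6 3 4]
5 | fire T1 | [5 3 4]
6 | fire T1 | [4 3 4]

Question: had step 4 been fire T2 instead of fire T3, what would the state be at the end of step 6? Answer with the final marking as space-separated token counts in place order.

(re-executing from step 4 with the substitution; state before step 4: [3 3 6])
4 | fire T2 | [4 2 9]
5 | fire T1 | [3 2 9]
6 | fire T1 | [2 2 9]

2 2 9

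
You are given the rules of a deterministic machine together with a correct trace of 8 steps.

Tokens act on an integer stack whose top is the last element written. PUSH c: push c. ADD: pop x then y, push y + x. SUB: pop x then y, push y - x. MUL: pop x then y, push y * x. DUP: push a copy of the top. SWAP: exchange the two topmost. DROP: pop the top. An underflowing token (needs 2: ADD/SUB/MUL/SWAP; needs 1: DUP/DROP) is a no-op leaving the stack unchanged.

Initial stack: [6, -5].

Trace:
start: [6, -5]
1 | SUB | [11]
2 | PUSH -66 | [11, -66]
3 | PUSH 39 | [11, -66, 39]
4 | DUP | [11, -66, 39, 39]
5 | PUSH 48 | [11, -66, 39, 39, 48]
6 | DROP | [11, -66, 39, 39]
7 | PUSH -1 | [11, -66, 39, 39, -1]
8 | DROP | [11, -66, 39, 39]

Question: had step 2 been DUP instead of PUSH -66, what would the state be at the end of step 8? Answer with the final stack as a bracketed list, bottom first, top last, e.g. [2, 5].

(re-executing from step 2 with the substitution; state before step 2: [11])
2 | DUP | [11, 11]
3 | PUSH 39 | [11, 11, 39]
4 | DUP | [11, 11, 39, 39]
5 | PUSH 48 | [11, 11, 39, 39, 48]
6 | DROP | [11, 11, 39, 39]
7 | PUSH -1 | [11, 11, 39, 39, -1]
8 | DROP | [11, 11, 39, 39]

[11, 11, 39, 39]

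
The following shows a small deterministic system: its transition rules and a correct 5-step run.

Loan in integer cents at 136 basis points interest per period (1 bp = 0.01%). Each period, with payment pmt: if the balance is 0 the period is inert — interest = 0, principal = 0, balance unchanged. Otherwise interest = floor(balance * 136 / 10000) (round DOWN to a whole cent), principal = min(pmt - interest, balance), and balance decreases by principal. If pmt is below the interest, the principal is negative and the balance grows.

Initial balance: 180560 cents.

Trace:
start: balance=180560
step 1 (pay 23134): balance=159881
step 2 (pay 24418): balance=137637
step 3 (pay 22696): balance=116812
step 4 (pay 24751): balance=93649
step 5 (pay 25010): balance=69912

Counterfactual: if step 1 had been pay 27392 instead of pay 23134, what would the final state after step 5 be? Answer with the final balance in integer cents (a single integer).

(re-executing from step 1 with the substitution; state before step 1: balance=180560)
step 1 (pay 27392): balance=155623
step 2 (pay 24418): balance=133321
step 3 (pay 22696): balance=112438
step 4 (pay 24751): balance=89216
step 5 (pay 25010): balance=65419

65419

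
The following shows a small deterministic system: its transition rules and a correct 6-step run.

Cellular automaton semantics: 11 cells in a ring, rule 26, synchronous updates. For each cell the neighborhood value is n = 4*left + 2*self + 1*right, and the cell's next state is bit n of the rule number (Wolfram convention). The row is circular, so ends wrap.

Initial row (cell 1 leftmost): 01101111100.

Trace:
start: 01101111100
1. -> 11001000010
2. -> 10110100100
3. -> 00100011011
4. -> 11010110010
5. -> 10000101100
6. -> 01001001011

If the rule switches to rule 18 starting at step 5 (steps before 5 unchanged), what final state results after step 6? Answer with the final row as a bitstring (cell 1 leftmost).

(re-executing steps 5..6 under rule 18; state before step 5: 11010110010)
5. -> 00000001100
6. -> 00000010010

00000010010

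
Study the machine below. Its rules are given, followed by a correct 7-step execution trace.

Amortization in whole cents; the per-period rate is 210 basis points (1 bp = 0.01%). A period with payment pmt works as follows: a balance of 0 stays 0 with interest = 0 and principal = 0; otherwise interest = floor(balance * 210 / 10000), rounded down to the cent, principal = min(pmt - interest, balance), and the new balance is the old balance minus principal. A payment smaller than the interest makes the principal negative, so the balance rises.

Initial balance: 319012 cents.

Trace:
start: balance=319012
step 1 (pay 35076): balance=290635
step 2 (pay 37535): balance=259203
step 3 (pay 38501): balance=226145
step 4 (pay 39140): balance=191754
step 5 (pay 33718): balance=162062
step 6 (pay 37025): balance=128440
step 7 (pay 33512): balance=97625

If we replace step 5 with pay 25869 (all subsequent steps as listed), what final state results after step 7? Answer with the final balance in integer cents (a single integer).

105807

(re-executing from step 5 with the substitution; state before step 5: balance=191754)
step 5 (pay 25869): balance=169911
step 6 (pay 37025): balance=136454
step 7 (pay 33512): balance=105807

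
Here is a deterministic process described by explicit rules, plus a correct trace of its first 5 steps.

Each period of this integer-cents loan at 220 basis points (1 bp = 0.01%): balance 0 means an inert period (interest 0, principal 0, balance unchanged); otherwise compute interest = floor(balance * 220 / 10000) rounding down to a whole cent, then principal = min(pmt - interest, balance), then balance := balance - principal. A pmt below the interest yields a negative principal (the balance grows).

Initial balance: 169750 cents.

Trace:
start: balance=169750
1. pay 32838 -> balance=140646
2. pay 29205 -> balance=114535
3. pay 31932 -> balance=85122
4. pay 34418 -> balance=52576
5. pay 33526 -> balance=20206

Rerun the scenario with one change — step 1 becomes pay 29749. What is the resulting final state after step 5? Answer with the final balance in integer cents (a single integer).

(re-executing from step 1 with the substitution; state before step 1: balance=169750)
1. pay 29749 -> balance=143735
2. pay 29205 -> balance=117692
3. pay 31932 -> balance=88349
4. pay 34418 -> balance=55874
5. pay 33526 -> balance=23577

23577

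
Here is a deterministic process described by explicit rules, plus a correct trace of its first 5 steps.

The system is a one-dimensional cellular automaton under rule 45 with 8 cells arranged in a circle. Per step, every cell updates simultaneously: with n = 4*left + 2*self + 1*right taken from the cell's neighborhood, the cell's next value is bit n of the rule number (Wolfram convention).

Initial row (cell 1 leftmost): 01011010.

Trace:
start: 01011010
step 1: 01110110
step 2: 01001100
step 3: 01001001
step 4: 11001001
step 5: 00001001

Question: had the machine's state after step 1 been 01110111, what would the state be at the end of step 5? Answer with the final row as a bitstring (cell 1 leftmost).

state after step 1 := 01110111
step 2: 11001100
step 3: 10001000
step 4: 10101010
step 5: 11111111

11111111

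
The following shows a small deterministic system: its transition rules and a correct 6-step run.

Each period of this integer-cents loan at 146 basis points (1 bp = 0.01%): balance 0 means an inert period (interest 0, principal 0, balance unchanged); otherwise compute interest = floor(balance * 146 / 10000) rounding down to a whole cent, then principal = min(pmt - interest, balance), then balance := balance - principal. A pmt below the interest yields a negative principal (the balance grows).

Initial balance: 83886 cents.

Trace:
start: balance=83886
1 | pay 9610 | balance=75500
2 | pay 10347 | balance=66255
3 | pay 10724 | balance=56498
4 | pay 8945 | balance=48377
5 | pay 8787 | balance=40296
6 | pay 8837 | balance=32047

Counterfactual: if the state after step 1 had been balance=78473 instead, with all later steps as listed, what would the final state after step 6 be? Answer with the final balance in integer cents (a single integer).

35243

state after step 1 := balance=78473
2 | pay 10347 | balance=69271
3 | pay 10724 | balance=59558
4 | pay 8945 | balance=51482
5 | pay 8787 | balance=43446
6 | pay 8837 | balance=35243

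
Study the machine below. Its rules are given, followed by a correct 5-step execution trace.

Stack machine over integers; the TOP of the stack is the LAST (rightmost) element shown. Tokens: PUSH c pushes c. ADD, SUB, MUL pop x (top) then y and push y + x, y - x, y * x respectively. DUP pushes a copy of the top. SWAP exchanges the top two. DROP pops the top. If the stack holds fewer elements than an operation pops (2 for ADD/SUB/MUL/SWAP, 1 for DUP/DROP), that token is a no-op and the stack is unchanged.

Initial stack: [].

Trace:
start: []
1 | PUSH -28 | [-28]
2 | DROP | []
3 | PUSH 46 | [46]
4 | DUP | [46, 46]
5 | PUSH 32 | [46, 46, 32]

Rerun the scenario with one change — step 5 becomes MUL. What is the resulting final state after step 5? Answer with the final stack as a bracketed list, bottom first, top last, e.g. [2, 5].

[2116]

(re-executing from step 5 with the substitution; state before step 5: [46, 46])
5 | MUL | [2116]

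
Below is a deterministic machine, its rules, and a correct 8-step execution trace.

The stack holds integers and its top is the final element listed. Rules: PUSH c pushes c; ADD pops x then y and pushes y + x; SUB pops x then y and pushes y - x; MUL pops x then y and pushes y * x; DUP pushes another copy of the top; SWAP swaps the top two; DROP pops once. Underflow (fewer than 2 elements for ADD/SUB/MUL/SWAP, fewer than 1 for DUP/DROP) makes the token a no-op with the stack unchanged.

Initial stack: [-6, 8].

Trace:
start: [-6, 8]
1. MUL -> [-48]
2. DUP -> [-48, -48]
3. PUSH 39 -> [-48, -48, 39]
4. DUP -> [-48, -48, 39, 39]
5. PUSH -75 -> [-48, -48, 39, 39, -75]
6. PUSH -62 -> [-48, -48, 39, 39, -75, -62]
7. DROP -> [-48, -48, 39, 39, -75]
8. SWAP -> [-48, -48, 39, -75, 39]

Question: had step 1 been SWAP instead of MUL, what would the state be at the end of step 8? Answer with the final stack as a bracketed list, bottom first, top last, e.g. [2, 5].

(re-executing from step 1 with the substitution; state before step 1: [-6, 8])
1. SWAP -> [8, -6]
2. DUP -> [8, -6, -6]
3. PUSH 39 -> [8, -6, -6, 39]
4. DUP -> [8, -6, -6, 39, 39]
5. PUSH -75 -> [8, -6, -6, 39, 39, -75]
6. PUSH -62 -> [8, -6, -6, 39, 39, -75, -62]
7. DROP -> [8, -6, -6, 39, 39, -75]
8. SWAP -> [8, -6, -6, 39, -75, 39]

[8, -6, -6, 39, -75, 39]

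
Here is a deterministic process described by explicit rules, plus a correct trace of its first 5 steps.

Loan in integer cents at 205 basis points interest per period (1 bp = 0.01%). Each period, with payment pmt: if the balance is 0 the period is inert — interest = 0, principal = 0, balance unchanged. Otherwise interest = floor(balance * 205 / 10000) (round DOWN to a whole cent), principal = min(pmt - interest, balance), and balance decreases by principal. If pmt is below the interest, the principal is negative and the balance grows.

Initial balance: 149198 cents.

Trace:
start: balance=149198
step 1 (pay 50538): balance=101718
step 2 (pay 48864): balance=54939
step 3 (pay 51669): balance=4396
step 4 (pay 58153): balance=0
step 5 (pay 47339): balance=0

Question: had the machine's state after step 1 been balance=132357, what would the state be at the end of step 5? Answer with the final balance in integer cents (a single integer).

state after step 1 := balance=132357
step 2 (pay 48864): balance=86206
step 3 (pay 51669): balance=36304
step 4 (pay 58153): balance=0
step 5 (pay 47339): balance=0

0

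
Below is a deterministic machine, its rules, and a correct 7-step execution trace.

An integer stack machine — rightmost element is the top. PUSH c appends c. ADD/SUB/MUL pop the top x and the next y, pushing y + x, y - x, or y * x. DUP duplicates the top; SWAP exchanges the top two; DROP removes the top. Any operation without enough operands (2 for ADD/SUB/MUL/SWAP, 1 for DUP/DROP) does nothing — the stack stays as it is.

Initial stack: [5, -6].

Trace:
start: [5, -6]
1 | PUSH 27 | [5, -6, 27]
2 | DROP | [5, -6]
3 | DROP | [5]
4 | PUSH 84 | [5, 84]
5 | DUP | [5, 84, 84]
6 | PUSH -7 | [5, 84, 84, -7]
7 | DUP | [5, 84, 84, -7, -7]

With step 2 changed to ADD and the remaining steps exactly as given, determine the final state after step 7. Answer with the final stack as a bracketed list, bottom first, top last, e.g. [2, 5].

(re-executing from step 2 with the substitution; state before step 2: [5, -6, 27])
2 | ADD | [5, 21]
3 | DROP | [5]
4 | PUSH 84 | [5, 84]
5 | DUP | [5, 84, 84]
6 | PUSH -7 | [5, 84, 84, -7]
7 | DUP | [5, 84, 84, -7, -7]

[5, 84, 84, -7, -7]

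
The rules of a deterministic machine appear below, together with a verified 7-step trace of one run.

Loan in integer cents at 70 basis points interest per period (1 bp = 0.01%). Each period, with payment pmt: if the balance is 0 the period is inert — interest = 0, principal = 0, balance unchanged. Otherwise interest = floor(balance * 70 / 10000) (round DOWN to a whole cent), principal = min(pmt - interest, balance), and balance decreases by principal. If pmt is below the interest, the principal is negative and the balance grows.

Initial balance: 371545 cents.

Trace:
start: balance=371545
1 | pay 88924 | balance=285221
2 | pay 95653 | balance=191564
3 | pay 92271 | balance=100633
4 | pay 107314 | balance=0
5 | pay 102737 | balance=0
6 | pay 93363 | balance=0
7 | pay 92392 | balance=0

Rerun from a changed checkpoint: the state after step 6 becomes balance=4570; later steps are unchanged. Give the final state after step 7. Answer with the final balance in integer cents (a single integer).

0

state after step 6 := balance=4570
7 | pay 92392 | balance=0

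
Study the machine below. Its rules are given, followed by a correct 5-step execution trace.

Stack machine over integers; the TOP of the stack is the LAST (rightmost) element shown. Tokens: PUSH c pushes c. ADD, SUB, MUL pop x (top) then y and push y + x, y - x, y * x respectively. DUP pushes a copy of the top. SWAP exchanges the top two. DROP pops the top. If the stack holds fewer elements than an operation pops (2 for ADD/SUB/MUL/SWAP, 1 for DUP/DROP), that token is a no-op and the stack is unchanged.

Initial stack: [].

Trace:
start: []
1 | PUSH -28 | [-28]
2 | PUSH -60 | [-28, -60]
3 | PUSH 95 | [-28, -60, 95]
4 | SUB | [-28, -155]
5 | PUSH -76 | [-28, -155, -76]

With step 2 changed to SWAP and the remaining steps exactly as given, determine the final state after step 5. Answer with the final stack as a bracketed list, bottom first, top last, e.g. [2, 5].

(re-executing from step 2 with the substitution; state before step 2: [-28])
2 | SWAP | [-28]
3 | PUSH 95 | [-28, 95]
4 | SUB | [-123]
5 | PUSH -76 | [-123, -76]

[-123, -76]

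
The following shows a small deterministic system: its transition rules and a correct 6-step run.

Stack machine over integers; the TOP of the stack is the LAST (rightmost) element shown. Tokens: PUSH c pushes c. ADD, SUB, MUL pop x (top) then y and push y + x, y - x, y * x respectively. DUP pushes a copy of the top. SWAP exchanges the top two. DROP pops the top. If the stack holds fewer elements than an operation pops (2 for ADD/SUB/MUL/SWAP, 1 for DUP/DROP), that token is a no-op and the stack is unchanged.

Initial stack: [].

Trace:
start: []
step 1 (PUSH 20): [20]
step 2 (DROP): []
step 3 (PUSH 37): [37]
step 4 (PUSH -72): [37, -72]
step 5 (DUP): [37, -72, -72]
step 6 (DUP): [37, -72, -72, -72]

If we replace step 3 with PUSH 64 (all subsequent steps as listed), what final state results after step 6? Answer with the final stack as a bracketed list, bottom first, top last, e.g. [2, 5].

[64, -72, -72, -72]

(re-executing from step 3 with the substitution; state before step 3: [])
step 3 (PUSH 64): [64]
step 4 (PUSH -72): [64, -72]
step 5 (DUP): [64, -72, -72]
step 6 (DUP): [64, -72, -72, -72]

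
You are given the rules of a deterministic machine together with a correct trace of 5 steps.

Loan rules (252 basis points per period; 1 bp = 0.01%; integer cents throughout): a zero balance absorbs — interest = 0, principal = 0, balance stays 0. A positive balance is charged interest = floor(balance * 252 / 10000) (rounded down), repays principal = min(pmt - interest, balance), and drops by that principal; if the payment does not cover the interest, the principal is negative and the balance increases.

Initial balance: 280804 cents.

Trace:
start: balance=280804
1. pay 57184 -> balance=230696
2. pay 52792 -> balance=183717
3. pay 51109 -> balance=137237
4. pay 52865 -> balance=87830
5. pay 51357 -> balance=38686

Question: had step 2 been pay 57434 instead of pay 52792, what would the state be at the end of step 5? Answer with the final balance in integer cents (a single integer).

(re-executing from step 2 with the substitution; state before step 2: balance=230696)
2. pay 57434 -> balance=179075
3. pay 51109 -> balance=132478
4. pay 52865 -> balance=82951
5. pay 51357 -> balance=33684

33684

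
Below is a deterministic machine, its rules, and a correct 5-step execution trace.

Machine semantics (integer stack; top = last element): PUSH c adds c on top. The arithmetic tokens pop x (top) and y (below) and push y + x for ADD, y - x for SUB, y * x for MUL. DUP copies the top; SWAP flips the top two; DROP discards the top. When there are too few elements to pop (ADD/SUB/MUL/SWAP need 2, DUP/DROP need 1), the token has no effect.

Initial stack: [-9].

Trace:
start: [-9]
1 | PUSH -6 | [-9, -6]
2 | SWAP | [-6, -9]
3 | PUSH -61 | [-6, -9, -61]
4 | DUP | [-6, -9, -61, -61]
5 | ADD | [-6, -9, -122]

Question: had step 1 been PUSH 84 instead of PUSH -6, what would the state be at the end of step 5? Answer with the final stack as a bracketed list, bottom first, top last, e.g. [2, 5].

[84, -9, -122]

(re-executing from step 1 with the substitution; state before step 1: [-9])
1 | PUSH 84 | [-9, 84]
2 | SWAP | [84, -9]
3 | PUSH -61 | [84, -9, -61]
4 | DUP | [84, -9, -61, -61]
5 | ADD | [84, -9, -122]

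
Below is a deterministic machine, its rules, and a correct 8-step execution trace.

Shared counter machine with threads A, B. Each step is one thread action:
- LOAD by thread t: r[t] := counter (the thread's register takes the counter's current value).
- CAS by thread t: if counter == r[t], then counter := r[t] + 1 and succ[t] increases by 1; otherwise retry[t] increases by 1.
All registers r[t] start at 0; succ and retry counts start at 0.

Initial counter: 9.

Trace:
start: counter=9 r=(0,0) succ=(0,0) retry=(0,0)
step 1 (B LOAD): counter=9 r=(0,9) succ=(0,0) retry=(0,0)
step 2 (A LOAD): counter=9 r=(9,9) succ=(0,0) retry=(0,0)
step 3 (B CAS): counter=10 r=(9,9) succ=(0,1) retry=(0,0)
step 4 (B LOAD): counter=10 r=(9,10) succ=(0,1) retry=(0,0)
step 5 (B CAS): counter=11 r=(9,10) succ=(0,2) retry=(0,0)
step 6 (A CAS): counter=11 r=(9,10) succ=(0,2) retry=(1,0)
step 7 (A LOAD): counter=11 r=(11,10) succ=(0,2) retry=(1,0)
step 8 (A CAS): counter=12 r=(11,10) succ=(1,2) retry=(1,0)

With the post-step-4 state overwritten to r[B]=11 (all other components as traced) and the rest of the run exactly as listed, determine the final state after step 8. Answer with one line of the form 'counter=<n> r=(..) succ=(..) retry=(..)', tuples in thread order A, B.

state after step 4 := counter=10 r=(9,11) succ=(0,1) retry=(0,0)
step 5 (B CAS): counter=10 r=(9,11) succ=(0,1) retry=(0,1)
step 6 (A CAS): counter=10 r=(9,11) succ=(0,1) retry=(1,1)
step 7 (A LOAD): counter=10 r=(10,11) succ=(0,1) retry=(1,1)
step 8 (A CAS): counter=11 r=(10,11) succ=(1,1) retry=(1,1)

counter=11 r=(10,11) succ=(1,1) retry=(1,1)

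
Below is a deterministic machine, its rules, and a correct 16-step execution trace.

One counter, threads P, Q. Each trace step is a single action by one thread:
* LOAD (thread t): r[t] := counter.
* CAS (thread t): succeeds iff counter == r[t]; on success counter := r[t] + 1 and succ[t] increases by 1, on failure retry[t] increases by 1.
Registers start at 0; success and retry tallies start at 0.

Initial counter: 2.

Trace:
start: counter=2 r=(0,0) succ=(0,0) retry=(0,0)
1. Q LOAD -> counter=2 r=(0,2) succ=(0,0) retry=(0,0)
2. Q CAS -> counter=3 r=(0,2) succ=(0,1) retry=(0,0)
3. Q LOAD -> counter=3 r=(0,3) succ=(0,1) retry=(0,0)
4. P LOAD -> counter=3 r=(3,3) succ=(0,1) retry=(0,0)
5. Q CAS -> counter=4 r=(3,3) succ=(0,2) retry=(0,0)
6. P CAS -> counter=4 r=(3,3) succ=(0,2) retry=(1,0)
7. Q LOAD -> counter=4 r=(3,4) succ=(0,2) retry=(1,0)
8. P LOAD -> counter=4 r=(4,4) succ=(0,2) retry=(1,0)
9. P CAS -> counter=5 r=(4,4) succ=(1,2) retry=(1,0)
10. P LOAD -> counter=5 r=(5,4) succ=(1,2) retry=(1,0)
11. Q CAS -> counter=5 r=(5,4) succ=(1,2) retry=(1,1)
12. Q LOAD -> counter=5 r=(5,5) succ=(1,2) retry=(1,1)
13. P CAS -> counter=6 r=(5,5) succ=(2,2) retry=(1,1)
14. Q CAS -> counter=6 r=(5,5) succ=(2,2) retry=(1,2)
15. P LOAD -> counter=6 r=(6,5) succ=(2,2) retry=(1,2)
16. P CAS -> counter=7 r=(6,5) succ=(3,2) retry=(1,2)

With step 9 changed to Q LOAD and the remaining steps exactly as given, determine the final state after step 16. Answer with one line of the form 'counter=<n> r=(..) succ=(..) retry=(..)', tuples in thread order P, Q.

counter=7 r=(6,5) succ=(1,4) retry=(2,0)

(re-executing from step 9 with the substitution; state before step 9: counter=4 r=(4,4) succ=(0,2) retry=(1,0))
9. Q LOAD -> counter=4 r=(4,4) succ=(0,2) retry=(1,0)
10. P LOAD -> counter=4 r=(4,4) succ=(0,2) retry=(1,0)
11. Q CAS -> counter=5 r=(4,4) succ=(0,3) retry=(1,0)
12. Q LOAD -> counter=5 r=(4,5) succ=(0,3) retry=(1,0)
13. P CAS -> counter=5 r=(4,5) succ=(0,3) retry=(2,0)
14. Q CAS -> counter=6 r=(4,5) succ=(0,4) retry=(2,0)
15. P LOAD -> counter=6 r=(6,5) succ=(0,4) retry=(2,0)
16. P CAS -> counter=7 r=(6,5) succ=(1,4) retry=(2,0)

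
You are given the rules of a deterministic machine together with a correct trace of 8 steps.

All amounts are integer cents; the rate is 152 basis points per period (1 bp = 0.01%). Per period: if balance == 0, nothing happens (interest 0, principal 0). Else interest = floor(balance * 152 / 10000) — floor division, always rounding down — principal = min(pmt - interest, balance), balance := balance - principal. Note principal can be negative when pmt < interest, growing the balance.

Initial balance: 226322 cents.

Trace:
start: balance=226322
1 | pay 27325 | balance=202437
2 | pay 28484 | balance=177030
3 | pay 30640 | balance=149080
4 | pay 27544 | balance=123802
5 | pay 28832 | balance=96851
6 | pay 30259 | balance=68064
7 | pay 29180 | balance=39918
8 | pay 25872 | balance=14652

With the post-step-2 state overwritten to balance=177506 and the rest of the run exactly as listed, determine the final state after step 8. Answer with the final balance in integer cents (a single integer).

15174

state after step 2 := balance=177506
3 | pay 30640 | balance=149564
4 | pay 27544 | balance=124293
5 | pay 28832 | balance=97350
6 | pay 30259 | balance=68570
7 | pay 29180 | balance=40432
8 | pay 25872 | balance=15174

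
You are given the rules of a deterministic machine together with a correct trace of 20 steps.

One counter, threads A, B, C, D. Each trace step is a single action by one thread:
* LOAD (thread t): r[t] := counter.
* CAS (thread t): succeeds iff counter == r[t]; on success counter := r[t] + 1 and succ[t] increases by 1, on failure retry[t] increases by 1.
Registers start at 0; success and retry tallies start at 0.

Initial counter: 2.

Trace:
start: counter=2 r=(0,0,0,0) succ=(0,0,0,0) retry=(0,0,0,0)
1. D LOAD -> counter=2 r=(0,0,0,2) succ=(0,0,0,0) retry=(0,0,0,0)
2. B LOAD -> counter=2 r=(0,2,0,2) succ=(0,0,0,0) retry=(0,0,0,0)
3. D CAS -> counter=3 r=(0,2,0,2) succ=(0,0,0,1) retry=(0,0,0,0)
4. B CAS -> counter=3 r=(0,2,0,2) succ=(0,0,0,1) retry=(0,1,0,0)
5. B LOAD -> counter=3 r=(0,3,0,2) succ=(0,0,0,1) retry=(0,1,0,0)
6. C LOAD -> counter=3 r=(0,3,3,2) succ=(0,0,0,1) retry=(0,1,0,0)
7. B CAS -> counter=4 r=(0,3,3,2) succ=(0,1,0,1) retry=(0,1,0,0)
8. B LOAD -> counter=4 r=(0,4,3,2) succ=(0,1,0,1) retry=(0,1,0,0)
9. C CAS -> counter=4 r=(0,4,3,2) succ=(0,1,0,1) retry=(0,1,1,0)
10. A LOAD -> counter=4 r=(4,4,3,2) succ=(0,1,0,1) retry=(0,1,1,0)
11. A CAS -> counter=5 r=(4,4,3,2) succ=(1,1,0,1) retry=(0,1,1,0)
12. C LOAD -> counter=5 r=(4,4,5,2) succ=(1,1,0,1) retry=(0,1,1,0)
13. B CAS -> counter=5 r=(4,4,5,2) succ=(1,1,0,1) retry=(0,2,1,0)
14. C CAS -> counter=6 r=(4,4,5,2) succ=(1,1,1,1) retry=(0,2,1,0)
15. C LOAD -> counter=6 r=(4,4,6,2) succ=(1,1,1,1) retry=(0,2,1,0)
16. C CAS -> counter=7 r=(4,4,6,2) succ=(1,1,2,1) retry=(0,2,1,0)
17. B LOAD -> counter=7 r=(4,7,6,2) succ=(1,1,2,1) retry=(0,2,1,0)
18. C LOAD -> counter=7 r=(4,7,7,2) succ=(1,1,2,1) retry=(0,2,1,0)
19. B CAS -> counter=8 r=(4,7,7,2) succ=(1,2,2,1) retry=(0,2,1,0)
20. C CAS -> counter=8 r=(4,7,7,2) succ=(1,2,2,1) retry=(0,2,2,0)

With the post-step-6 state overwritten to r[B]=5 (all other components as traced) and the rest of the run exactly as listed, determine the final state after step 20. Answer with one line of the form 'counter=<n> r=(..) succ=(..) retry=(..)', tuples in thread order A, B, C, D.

counter=8 r=(4,7,7,2) succ=(1,1,3,1) retry=(0,3,1,0)

state after step 6 := counter=3 r=(0,5,3,2) succ=(0,0,0,1) retry=(0,1,0,0)
7. B CAS -> counter=3 r=(0,5,3,2) succ=(0,0,0,1) retry=(0,2,0,0)
8. B LOAD -> counter=3 r=(0,3,3,2) succ=(0,0,0,1) retry=(0,2,0,0)
9. C CAS -> counter=4 r=(0,3,3,2) succ=(0,0,1,1) retry=(0,2,0,0)
10. A LOAD -> counter=4 r=(4,3,3,2) succ=(0,0,1,1) retry=(0,2,0,0)
11. A CAS -> counter=5 r=(4,3,3,2) succ=(1,0,1,1) retry=(0,2,0,0)
12. C LOAD -> counter=5 r=(4,3,5,2) succ=(1,0,1,1) retry=(0,2,0,0)
13. B CAS -> counter=5 r=(4,3,5,2) succ=(1,0,1,1) retry=(0,3,0,0)
14. C CAS -> counter=6 r=(4,3,5,2) succ=(1,0,2,1) retry=(0,3,0,0)
15. C LOAD -> counter=6 r=(4,3,6,2) succ=(1,0,2,1) retry=(0,3,0,0)
16. C CAS -> counter=7 r=(4,3,6,2) succ=(1,0,3,1) retry=(0,3,0,0)
17. B LOAD -> counter=7 r=(4,7,6,2) succ=(1,0,3,1) retry=(0,3,0,0)
18. C LOAD -> counter=7 r=(4,7,7,2) succ=(1,0,3,1) retry=(0,3,0,0)
19. B CAS -> counter=8 r=(4,7,7,2) succ=(1,1,3,1) retry=(0,3,0,0)
20. C CAS -> counter=8 r=(4,7,7,2) succ=(1,1,3,1) retry=(0,3,1,0)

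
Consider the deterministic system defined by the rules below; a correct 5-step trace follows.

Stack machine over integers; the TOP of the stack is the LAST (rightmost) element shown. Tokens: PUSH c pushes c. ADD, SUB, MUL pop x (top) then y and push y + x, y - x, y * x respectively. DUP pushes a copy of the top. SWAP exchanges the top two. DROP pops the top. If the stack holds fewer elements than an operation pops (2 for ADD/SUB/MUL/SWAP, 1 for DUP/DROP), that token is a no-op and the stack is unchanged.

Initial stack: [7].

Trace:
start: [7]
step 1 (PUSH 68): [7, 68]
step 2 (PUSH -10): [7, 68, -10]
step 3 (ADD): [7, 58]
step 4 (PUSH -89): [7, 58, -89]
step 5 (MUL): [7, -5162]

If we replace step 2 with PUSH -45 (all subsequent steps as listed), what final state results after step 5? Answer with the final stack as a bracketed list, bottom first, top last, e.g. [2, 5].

(re-executing from step 2 with the substitution; state before step 2: [7, 68])
step 2 (PUSH -45): [7, 68, -45]
step 3 (ADD): [7, 23]
step 4 (PUSH -89): [7, 23, -89]
step 5 (MUL): [7, -2047]

[7, -2047]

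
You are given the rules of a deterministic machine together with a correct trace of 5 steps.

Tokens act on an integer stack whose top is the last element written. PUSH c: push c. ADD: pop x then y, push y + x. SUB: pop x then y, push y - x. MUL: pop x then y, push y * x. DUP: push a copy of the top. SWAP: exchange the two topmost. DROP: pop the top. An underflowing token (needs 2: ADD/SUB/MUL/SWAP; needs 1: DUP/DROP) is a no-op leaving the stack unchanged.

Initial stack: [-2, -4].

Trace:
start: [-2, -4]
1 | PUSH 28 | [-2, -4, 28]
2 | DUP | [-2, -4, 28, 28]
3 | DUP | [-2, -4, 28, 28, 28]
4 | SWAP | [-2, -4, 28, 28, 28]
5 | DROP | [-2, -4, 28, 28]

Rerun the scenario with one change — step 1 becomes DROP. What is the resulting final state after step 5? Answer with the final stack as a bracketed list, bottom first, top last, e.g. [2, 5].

[-2, -2]

(re-executing from step 1 with the substitution; state before step 1: [-2, -4])
1 | DROP | [-2]
2 | DUP | [-2, -2]
3 | DUP | [-2, -2, -2]
4 | SWAP | [-2, -2, -2]
5 | DROP | [-2, -2]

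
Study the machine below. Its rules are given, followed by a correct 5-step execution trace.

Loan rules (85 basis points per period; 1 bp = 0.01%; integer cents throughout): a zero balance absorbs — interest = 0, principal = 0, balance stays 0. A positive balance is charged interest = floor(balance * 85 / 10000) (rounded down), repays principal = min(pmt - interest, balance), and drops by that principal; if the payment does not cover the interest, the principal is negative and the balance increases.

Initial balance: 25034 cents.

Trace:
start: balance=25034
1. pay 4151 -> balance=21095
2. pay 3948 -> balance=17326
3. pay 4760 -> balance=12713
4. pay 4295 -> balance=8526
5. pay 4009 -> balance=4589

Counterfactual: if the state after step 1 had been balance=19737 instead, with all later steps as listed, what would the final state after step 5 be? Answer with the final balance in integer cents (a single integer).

3183

state after step 1 := balance=19737
2. pay 3948 -> balance=15956
3. pay 4760 -> balance=11331
4. pay 4295 -> balance=7132
5. pay 4009 -> balance=3183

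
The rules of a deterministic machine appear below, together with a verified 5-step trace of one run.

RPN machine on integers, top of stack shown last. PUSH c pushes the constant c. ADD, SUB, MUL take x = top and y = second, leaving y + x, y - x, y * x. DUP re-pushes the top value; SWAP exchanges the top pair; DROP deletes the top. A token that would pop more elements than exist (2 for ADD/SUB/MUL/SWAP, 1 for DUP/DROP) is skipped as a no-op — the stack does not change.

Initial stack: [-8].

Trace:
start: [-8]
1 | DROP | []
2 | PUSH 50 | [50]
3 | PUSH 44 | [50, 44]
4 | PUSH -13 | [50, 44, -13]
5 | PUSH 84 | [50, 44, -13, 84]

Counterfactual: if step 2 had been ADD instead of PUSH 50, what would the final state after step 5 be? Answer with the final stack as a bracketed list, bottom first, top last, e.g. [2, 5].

[44, -13, 84]

(re-executing from step 2 with the substitution; state before step 2: [])
2 | ADD | []
3 | PUSH 44 | [44]
4 | PUSH -13 | [44, -13]
5 | PUSH 84 | [44, -13, 84]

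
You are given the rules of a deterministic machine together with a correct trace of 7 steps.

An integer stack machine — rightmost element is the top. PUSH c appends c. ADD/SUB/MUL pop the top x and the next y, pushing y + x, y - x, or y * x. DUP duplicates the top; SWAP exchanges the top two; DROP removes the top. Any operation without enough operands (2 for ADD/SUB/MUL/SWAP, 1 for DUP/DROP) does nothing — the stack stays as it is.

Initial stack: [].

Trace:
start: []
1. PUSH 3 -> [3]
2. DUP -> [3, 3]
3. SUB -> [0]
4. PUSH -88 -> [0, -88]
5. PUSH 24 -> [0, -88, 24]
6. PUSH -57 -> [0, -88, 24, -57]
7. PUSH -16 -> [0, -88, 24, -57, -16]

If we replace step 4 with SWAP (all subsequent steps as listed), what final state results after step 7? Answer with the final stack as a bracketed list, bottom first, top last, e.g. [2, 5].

[0, 24, -57, -16]

(re-executing from step 4 with the substitution; state before step 4: [0])
4. SWAP -> [0]
5. PUSH 24 -> [0, 24]
6. PUSH -57 -> [0, 24, -57]
7. PUSH -16 -> [0, 24, -57, -16]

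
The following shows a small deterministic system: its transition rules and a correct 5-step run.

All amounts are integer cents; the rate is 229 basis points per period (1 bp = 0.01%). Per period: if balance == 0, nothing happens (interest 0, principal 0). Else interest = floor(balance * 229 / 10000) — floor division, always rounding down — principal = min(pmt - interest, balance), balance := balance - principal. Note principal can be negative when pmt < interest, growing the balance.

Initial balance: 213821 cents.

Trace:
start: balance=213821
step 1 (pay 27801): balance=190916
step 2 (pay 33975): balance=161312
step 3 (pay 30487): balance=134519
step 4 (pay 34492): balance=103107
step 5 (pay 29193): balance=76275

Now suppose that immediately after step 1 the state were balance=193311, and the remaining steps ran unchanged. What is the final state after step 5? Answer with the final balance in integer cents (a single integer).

state after step 1 := balance=193311
step 2 (pay 33975): balance=163762
step 3 (pay 30487): balance=137025
step 4 (pay 34492): balance=105670
step 5 (pay 29193): balance=78896

78896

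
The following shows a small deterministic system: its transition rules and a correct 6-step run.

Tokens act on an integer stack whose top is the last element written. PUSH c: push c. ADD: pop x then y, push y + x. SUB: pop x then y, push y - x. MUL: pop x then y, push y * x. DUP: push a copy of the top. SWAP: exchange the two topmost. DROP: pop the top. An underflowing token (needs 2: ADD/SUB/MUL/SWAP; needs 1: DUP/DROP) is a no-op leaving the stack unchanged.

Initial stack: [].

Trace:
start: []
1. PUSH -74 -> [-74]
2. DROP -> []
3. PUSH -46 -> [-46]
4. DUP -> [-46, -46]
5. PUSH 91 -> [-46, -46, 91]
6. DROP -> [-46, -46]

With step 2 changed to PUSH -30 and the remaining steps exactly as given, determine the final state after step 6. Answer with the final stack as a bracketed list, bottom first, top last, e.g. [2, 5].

(re-executing from step 2 with the substitution; state before step 2: [-74])
2. PUSH -30 -> [-74, -30]
3. PUSH -46 -> [-74, -30, -46]
4. DUP -> [-74, -30, -46, -46]
5. PUSH 91 -> [-74, -30, -46, -46, 91]
6. DROP -> [-74, -30, -46, -46]

[-74, -30, -46, -46]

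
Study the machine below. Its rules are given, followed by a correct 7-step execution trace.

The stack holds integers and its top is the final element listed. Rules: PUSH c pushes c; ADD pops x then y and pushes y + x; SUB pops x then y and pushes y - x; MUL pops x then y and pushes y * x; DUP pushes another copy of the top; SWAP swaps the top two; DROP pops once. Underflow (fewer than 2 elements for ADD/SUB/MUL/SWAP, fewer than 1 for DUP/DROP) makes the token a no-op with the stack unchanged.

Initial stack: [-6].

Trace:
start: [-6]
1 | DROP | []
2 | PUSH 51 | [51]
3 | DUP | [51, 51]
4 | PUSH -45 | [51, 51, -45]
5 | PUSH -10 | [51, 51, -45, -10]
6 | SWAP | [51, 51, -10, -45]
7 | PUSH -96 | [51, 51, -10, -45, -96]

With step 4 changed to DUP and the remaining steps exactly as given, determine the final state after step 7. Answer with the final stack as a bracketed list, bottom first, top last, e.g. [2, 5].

(re-executing from step 4 with the substitution; state before step 4: [51, 51])
4 | DUP | [51, 51, 51]
5 | PUSH -10 | [51, 51, 51, -10]
6 | SWAP | [51, 51, -10, 51]
7 | PUSH -96 | [51, 51, -10, 51, -96]

[51, 51, -10, 51, -96]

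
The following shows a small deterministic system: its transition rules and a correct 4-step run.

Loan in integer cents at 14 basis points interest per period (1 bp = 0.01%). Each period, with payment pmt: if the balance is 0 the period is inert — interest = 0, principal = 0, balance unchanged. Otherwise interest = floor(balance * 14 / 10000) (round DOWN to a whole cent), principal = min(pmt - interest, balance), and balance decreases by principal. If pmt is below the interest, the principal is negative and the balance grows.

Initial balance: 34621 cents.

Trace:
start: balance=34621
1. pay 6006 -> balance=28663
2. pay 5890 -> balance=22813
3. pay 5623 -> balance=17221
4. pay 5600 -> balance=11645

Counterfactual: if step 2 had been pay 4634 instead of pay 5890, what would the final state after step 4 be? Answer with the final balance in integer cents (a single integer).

(re-executing from step 2 with the substitution; state before step 2: balance=28663)
2. pay 4634 -> balance=24069
3. pay 5623 -> balance=18479
4. pay 5600 -> balance=12904

12904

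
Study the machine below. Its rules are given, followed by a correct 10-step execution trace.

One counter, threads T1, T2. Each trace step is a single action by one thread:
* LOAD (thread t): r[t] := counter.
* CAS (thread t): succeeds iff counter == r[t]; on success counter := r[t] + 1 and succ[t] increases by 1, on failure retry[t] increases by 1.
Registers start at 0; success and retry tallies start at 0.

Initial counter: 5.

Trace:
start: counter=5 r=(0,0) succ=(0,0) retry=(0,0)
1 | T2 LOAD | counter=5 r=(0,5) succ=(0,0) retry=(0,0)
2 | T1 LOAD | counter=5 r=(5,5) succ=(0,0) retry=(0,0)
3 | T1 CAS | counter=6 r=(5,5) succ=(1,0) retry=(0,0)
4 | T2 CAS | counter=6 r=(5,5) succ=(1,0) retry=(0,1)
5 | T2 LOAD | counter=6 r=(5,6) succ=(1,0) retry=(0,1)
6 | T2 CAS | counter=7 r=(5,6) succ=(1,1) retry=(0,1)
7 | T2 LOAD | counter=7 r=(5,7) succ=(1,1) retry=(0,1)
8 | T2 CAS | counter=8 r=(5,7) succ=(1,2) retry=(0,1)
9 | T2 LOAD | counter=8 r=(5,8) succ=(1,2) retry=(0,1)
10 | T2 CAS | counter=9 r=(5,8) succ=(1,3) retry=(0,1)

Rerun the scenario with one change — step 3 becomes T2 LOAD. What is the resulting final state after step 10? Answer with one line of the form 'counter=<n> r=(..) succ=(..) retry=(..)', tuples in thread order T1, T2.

counter=9 r=(5,8) succ=(0,4) retry=(0,0)

(re-executing from step 3 with the substitution; state before step 3: counter=5 r=(5,5) succ=(0,0) retry=(0,0))
3 | T2 LOAD | counter=5 r=(5,5) succ=(0,0) retry=(0,0)
4 | T2 CAS | counter=6 r=(5,5) succ=(0,1) retry=(0,0)
5 | T2 LOAD | counter=6 r=(5,6) succ=(0,1) retry=(0,0)
6 | T2 CAS | counter=7 r=(5,6) succ=(0,2) retry=(0,0)
7 | T2 LOAD | counter=7 r=(5,7) succ=(0,2) retry=(0,0)
8 | T2 CAS | counter=8 r=(5,7) succ=(0,3) retry=(0,0)
9 | T2 LOAD | counter=8 r=(5,8) succ=(0,3) retry=(0,0)
10 | T2 CAS | counter=9 r=(5,8) succ=(0,4) retry=(0,0)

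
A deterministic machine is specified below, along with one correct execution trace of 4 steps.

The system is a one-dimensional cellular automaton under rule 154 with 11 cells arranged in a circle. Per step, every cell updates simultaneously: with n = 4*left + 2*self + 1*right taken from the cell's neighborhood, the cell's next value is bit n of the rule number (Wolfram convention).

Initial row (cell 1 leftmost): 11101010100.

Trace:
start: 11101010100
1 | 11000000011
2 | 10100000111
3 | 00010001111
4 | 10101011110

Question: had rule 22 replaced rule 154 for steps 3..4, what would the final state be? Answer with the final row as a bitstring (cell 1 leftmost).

01001011100

(re-executing steps 3..4 under rule 22; state before step 3: 10100000111)
3 | 00110001000
4 | 01001011100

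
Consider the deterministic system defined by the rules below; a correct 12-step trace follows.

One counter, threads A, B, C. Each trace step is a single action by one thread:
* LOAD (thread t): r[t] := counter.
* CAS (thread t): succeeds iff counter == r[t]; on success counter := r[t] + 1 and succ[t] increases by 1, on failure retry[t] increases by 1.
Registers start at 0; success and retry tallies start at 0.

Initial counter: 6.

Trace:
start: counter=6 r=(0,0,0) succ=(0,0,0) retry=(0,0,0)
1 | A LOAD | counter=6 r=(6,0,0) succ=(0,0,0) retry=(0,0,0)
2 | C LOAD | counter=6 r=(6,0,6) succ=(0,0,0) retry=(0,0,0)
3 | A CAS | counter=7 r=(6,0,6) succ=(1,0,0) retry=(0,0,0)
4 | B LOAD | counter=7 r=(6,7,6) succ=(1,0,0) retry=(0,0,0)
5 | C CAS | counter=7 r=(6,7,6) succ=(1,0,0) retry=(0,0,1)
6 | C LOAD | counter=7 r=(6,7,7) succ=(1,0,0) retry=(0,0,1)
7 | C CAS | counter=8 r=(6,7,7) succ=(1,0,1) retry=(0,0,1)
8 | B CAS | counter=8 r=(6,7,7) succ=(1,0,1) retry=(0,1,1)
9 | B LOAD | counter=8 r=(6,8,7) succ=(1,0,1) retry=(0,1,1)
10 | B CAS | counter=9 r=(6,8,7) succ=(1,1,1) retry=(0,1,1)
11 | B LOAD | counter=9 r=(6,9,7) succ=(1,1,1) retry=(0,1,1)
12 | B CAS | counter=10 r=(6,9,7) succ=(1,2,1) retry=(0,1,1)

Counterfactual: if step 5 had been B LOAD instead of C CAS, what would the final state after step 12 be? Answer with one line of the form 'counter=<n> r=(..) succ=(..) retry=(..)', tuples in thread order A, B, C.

(re-executing from step 5 with the substitution; state before step 5: counter=7 r=(6,7,6) succ=(1,0,0) retry=(0,0,0))
5 | B LOAD | counter=7 r=(6,7,6) succ=(1,0,0) retry=(0,0,0)
6 | C LOAD | counter=7 r=(6,7,7) succ=(1,0,0) retry=(0,0,0)
7 | C CAS | counter=8 r=(6,7,7) succ=(1,0,1) retry=(0,0,0)
8 | B CAS | counter=8 r=(6,7,7) succ=(1,0,1) retry=(0,1,0)
9 | B LOAD | counter=8 r=(6,8,7) succ=(1,0,1) retry=(0,1,0)
10 | B CAS | counter=9 r=(6,8,7) succ=(1,1,1) retry=(0,1,0)
11 | B LOAD | counter=9 r=(6,9,7) succ=(1,1,1) retry=(0,1,0)
12 | B CAS | counter=10 r=(6,9,7) succ=(1,2,1) retry=(0,1,0)

counter=10 r=(6,9,7) succ=(1,2,1) retry=(0,1,0)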